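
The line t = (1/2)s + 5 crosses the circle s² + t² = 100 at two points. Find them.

Express t = (10 + s)/2 and substitute into the circle:
5s² + 20s − 300 = 0  ⟹  s² + 4s − 60 = 0
s = 6 or s = −10, giving (6, 8) and (−10, 0).

(−10, 0) and (6, 8)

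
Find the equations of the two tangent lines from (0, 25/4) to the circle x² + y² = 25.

A line y − (25/4) = m(x − (0)) is tangent when its distance from (0, 0) is 5:
[m·(0) − (−25/4)]² = 25(m² + 1)
16m² − 9 = 0, so m = 3/4 or m = −3/4.
With m = 3/4: 3x − 4y = −25. With m = −3/4: 3x + 4y = 25.

3x − 4y = −25 and 3x + 4y = 25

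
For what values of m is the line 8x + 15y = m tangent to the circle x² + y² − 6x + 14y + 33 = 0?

m = −166 or m = 4

Tangency holds when the distance from the centre (3, −7) to the line equals the radius 5:
|8·3 + 15·(−7) − m| / √289 = 5
|m − (−81)| = 5·17, so m = 4 or m = −166.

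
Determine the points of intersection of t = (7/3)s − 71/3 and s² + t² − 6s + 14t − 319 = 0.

(−1, −26) and (14, 9)

Express t = (−71 + 7s)/3 and substitute into the circle:
58s² − 754s − 812 = 0  ⟹  s² − 13s − 14 = 0
s = 14 or s = −1, giving (14, 9) and (−1, −26).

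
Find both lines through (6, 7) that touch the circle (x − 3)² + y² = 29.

5x + 2y = 44 and 2x − 5y = −23

A line y − (7) = m(x − (6)) is tangent when its distance from (3, 0) is √29:
[m·(−3) − (−7)]² = 29(m² + 1)
10m² + 21m − 10 = 0, so m = −5/2 or m = 2/5.
Through (6, 7) these give 5x + 2y = 44 and 2x − 5y = −23.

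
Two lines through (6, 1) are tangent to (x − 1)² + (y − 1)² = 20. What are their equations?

2x − y = 11 and 2x + y = 13

Write the tangent as mx − y + (1 − m·(6)) = 0 and set its distance from the centre to 2√5:
(−5m − (0))² = 20(m² + 1)
m² − 4 = 0, so m = 2 or m = −2.
Through (6, 1) these give 2x − y = 11 and 2x + y = 13.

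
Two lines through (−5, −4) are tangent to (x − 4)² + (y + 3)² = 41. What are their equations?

4x + 5y = −40 and 5x − 4y = −9

A line y − (−4) = m(x − (−5)) is tangent when its distance from (4, −3) is √41:
[m·(9) − (1)]² = 41(m² + 1)
20m² − 9m − 20 = 0, so m = −4/5 or m = 5/4.
With m = −4/5: 4x + 5y = −40. With m = 5/4: 5x − 4y = −9.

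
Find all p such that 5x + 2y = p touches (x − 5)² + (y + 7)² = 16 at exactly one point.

p = 11 ± 4√29

Tangency holds when the distance from the centre (5, −7) to the line equals the radius 4:
|5·5 + 2·(−7) − p| / √29 = 4
|p − (11)| = 4√29.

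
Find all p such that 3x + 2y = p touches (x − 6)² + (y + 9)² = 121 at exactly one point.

For a tangent, require d(centre, line) = r = 11.
|3·6 + 2·(−9) − p| / √13 = 11
|p| = 11√13.

p = ±11√13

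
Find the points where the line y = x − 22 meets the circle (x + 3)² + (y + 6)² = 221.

(2, −20) and (11, −11)

Substitute y = x − 22:
2x² − 26x + 44 = 0  ⟹  x² − 13x + 22 = 0
x = 11 or x = 2, giving (11, −11) and (2, −20).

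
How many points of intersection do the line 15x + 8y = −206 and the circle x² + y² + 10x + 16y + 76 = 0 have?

Substituting the line into the circle gives 289x² + 4900x + 20932 = 0.
Δ = 24010000 − 24197392 = −187392.
No real roots: the line does not meet the circle.

0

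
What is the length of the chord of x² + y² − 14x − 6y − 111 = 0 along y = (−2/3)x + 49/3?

6√13

Express y = (49 − 2x)/3 and substitute into the circle:
13x² − 286x + 520 = 0  ⟹  x² − 22x + 40 = 0
x = 20 or x = 2, giving (20, 3) and (2, 15).
|(20, 3) − (2, 15)| = √((18)² + (−12)²) = 6√13.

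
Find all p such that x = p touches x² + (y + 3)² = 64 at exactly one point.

Tangency holds when the distance from the centre (0, −3) to the line equals the radius 8:
|1·0 + 0·(−3) − p| / √1 = 8
|p| = 8, so p = 8 or p = −8.

p = −8 or p = 8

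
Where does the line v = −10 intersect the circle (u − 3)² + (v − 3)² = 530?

Express v = −10 and substitute into the circle:
u² − 6u − 352 = 0
u = 22 or u = −16, giving (22, −10) and (−16, −10).

(−16, −10) and (22, −10)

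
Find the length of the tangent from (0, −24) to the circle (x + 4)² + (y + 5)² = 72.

With centre O = (−4, −5), |OP|² = 377 and r² = 72.
By the tangent–radius right angle, tangent length = √(|PO|² − r²) = √305.

√305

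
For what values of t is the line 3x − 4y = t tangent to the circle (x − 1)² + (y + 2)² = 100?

For a tangent, require d(centre, line) = r = 10.
|3·1 − 4·(−2) − t| / √25 = 10
|t − (11)| = 10·5, so t = 61 or t = −39.

t = −39 or t = 61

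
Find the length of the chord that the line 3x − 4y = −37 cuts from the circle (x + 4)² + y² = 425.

Substitute y = (37 + 3x)/4:
25x² + 350x − 5175 = 0  ⟹  x² + 14x − 207 = 0
x = 9 or x = −23, giving (9, 16) and (−23, −8).
|(9, 16) − (−23, −8)| = √((32)² + (24)²) = 40.

40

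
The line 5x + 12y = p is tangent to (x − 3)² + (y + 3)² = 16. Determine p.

p = −73 or p = 31

For a tangent, require d(centre, line) = r = 4.
|5·3 + 12·(−3) − p| / √169 = 4
|p − (−21)| = 4·13, so p = 31 or p = −73.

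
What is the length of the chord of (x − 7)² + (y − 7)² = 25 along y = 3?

The distance from (7, 7) to the line is 4, and r² = 25.
Chord = 2√(r² − d²) = 2·√(9) = 6.

6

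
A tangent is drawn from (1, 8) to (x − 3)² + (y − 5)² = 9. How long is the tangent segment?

2

The centre is (3, 5) and r = 3. The square of the distance from P to the centre is 4 + 9 = 13.
The tangent meets the radius at right angles, so tangent² = |PO|² − r² = 13 − 9 = 4.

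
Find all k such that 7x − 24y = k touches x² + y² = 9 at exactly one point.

k = −75 or k = 75

For a tangent, require d(centre, line) = r = 3.
|7·0 − 24·0 − k| / √625 = 3
|k| = 3·25, so k = 75 or k = −75.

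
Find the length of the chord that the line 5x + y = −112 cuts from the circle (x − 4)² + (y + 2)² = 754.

From the line, y = −5x − 112. Substituting:
26x² + 1092x + 11362 = 0  ⟹  x² + 42x + 437 = 0
x = −19 or x = −23, giving (−19, −17) and (−23, 3).
Chord length = distance between (−19, −17) and (−23, 3) = √416 = 4√26.

4√26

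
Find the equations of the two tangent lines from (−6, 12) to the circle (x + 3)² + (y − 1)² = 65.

7x − 4y = −90 and 4x + 7y = 60

Write the tangent as mx − y + (12 − m·(−6)) = 0 and set its distance from the centre to √65:
(3m − (−11))² = 65(m² + 1)
28m² − 33m − 28 = 0, so m = 7/4 or m = −4/7.
With m = 7/4: 7x − 4y = −90. With m = −4/7: 4x + 7y = 60.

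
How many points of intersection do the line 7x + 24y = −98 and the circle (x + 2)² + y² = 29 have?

2

Substituting the line into the circle gives 625x² + 3676x − 4796 = 0.
Discriminant = (3676)² − 4·625·(−4796) = 25502976 > 0.
Two real roots: the line is a secant.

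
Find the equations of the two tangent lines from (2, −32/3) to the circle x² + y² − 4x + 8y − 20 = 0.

x − 3y = 34 and x + 3y = −30

Write the tangent as mx − y + (−32/3 − m·(2)) = 0 and set its distance from the centre to 2√10:
(0m − (20/3))² = 40(m² + 1)
9m² − 1 = 0, so m = 1/3 or m = −1/3.
Through (2, −32/3) these give x − 3y = 34 and x + 3y = −30.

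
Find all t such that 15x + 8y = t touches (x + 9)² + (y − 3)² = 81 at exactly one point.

For a tangent, require d(centre, line) = r = 9.
|15·(−9) + 8·3 − t| / √289 = 9
|t − (−111)| = 9·17, so t = 42 or t = −264.

t = −264 or t = 42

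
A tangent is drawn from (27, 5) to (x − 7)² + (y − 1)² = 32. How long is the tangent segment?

The centre is (7, 1) and r = 4√2. The square of the distance from P to the centre is 400 + 16 = 416.
The tangent meets the radius at right angles, so tangent² = |PO|² − r² = 416 − 32 = 384.

8√6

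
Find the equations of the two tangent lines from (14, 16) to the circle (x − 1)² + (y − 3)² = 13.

3x − 2y = 10 and 2x − 3y = −20

Write the tangent as mx − y + (16 − m·(14)) = 0 and set its distance from the centre to √13:
[m·(−13) − (−13)]² = 13(m² + 1)
6m² − 13m + 6 = 0, so m = 3/2 or m = 2/3.
With m = 3/2: 3x − 2y = 10. With m = 2/3: 2x − 3y = −20.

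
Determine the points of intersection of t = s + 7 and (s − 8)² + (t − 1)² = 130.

(−3, 4) and (5, 12)

From the line, t = s + 7. Substituting:
2s² − 4s − 30 = 0  ⟹  s² − 2s − 15 = 0
s = 5 or s = −3, giving (5, 12) and (−3, 4).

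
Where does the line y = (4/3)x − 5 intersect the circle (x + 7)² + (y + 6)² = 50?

(−6, −13) and (0, −5)

From the line, y = (−15 + 4x)/3. Substituting:
25x² + 150x = 0  ⟹  x² + 6x = 0
x = 0 or x = −6, giving (0, −5) and (−6, −13).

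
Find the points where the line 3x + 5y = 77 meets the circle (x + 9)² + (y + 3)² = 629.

Express y = (77 − 3x)/5 and substitute into the circle:
34x² − 102x − 5236 = 0  ⟹  x² − 3x − 154 = 0
x = 14 or x = −11, giving (14, 7) and (−11, 22).

(−11, 22) and (14, 7)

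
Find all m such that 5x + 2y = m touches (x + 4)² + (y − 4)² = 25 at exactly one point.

m = −12 ± 5√29

Tangency holds when the distance from the centre (−4, 4) to the line equals the radius 5:
|5·(−4) + 2·4 − m| / √29 = 5
|m − (−12)| = 5√29.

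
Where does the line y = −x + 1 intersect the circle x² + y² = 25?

(−3, 4) and (4, −3)

Express y = −x + 1 and substitute into the circle:
2x² − 2x − 24 = 0  ⟹  x² − x − 12 = 0
x = 4 or x = −3, giving (4, −3) and (−3, 4).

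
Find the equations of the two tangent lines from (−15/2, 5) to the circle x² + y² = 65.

4x − 7y = −65 and 8x − y = −65

Let a tangent through (−15/2, 5) have slope m. Its distance from (0, 0) must equal √65:
(15/2m − (−5))² = 65(m² + 1)
7m² − 60m + 32 = 0, so m = 4/7 or m = 8.
Through (−15/2, 5) these give 4x − 7y = −65 and 8x − y = −65.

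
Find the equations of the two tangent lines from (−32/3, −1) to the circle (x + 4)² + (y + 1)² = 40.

A line y − (−1) = m(x − (−32/3)) is tangent when its distance from (−4, −1) is 2√10:
(20/3m − (0))² = 40(m² + 1)
m² − 9 = 0, so m = 3 or m = −3.
Through (−32/3, −1) these give 3x − y = −31 and 3x + y = −33.

3x − y = −31 and 3x + y = −33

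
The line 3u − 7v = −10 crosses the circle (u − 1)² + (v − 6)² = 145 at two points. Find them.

Express v = (10 + 3u)/7 and substitute into the circle:
58u² − 290u − 6032 = 0  ⟹  u² − 5u − 104 = 0
u = 13 or u = −8, giving (13, 7) and (−8, −2).

(−8, −2) and (13, 7)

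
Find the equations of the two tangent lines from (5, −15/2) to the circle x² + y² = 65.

7x − 4y = 65 and x − 8y = 65

A line y − (−15/2) = m(x − (5)) is tangent when its distance from (0, 0) is √65:
[m·(−5) − (15/2)]² = 65(m² + 1)
32m² − 60m + 7 = 0, so m = 7/4 or m = 1/8.
Through (5, −15/2) these give 7x − 4y = 65 and x − 8y = 65.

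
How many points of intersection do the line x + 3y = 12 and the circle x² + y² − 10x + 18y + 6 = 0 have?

d² = (1·5 + 3·(−9) − (12))²/10 = 578/5; r² = 100.
Since d² > r², the line lies outside the circle.

0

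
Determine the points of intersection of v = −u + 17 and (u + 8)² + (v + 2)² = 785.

Express v = −u + 17 and substitute into the circle:
2u² − 22u − 360 = 0  ⟹  u² − 11u − 180 = 0
u = 20 or u = −9, giving (20, −3) and (−9, 26).

(−9, 26) and (20, −3)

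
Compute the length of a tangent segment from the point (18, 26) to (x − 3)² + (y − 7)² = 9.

With centre O = (3, 7), |OP|² = 586 and r² = 9.
By the tangent–radius right angle, tangent length = √(|PO|² − r²) = √577.

√577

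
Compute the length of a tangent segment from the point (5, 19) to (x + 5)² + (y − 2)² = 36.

√353

The centre is (−5, 2) and r = 6. The square of the distance from P to the centre is 100 + 289 = 389.
By the tangent–radius right angle, tangent length = √(|PO|² − r²) = √353.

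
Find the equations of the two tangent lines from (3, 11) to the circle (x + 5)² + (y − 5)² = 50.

Let a tangent through (3, 11) have slope m. Its distance from (−5, 5) must equal 5√2:
(−8m − (−6))² = 50(m² + 1)
7m² − 48m − 7 = 0, so m = 7 or m = −1/7.
Through (3, 11) these give 7x − y = 10 and x + 7y = 80.

7x − y = 10 and x + 7y = 80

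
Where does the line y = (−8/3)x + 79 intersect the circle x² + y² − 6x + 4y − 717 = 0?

Substitute y = (237 − 8x)/3:
73x² − 3942x + 52560 = 0  ⟹  x² − 54x + 720 = 0
x = 30 or x = 24, giving (30, −1) and (24, 15).

(24, 15) and (30, −1)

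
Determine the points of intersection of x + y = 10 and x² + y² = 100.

(0, 10) and (10, 0)

From the line, y = −x + 10. Substituting:
2x² − 20x = 0  ⟹  x² − 10x = 0
x = 10 or x = 0, giving (10, 0) and (0, 10).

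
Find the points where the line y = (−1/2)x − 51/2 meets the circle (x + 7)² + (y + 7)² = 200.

From the line, y = (−51 − x)/2. Substituting:
5x² + 130x + 765 = 0  ⟹  x² + 26x + 153 = 0
x = −9 or x = −17, giving (−9, −21) and (−17, −17).

(−17, −17) and (−9, −21)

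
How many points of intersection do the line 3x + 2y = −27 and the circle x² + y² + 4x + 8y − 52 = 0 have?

d² = (3·(−2) + 2·(−4) − (−27))²/13 = 13; r² = 72.
Since d² < r², the line cuts the circle twice.

2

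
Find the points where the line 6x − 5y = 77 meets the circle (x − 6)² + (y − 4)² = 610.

(−3, −19) and (27, 17)

From the line, y = (−77 + 6x)/5. Substituting:
61x² − 1464x − 4941 = 0  ⟹  x² − 24x − 81 = 0
x = 27 or x = −3, giving (27, 17) and (−3, −19).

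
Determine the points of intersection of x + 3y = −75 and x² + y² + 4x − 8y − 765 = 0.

From the line, y = (−75 − x)/3. Substituting:
10x² + 210x + 540 = 0  ⟹  x² + 21x + 54 = 0
x = −3 or x = −18, giving (−3, −24) and (−18, −19).

(−18, −19) and (−3, −24)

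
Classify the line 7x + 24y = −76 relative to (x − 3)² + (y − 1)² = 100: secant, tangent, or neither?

secant

Substituting the line into the circle gives 625x² − 2056x − 42416 = 0.
Δ = 4227136 − (−106040000) = 110267136.
Two real roots: the line is a secant.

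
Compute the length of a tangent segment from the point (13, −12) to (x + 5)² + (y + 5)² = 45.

2√82

Centre (−5, −5), r² = 45. |PO|² = (18)² + (−7)² = 373.
By the tangent–radius right angle, tangent length = √(|PO|² − r²) = √328 = 2√82.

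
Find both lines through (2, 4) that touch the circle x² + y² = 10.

Write the tangent as mx − y + (4 − m·(2)) = 0 and set its distance from the centre to √10:
(−2m − (−4))² = 10(m² + 1)
3m² + 8m − 3 = 0, so m = 1/3 or m = −3.
With m = 1/3: x − 3y = −10. With m = −3: 3x + y = 10.

x − 3y = −10 and 3x + y = 10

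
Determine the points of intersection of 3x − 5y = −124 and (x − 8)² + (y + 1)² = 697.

(−8, 20) and (−3, 23)

Express y = (124 + 3x)/5 and substitute into the circle:
34x² + 374x + 816 = 0  ⟹  x² + 11x + 24 = 0
x = −3 or x = −8, giving (−3, 23) and (−8, 20).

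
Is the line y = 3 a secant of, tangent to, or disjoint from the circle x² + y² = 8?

disjoint

Centre (0, 0), r² = 8. Distance² from centre to line = (−3)² = 9.
Since d² > r², the line lies outside the circle.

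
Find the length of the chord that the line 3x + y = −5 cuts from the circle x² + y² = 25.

Substitute y = −3x − 5:
10x² + 30x = 0  ⟹  x² + 3x = 0
x = 0 or x = −3, giving (0, −5) and (−3, 4).
|(0, −5) − (−3, 4)| = √((3)² + (−9)²) = 3√10.

3√10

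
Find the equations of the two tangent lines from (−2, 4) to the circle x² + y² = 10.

A line y − (4) = m(x − (−2)) is tangent when its distance from (0, 0) is √10:
[m·(2) − (−4)]² = 10(m² + 1)
3m² − 8m − 3 = 0, so m = 3 or m = −1/3.
Through (−2, 4) these give 3x − y = −10 and x + 3y = 10.

3x − y = −10 and x + 3y = 10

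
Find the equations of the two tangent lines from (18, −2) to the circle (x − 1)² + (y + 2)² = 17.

x + 4y = 10 and x − 4y = 26

Let a tangent through (18, −2) have slope m. Its distance from (1, −2) must equal √17:
[m·(−17) − (0)]² = 17(m² + 1)
16m² − 1 = 0, so m = −1/4 or m = 1/4.
Through (18, −2) these give x + 4y = 10 and x − 4y = 26.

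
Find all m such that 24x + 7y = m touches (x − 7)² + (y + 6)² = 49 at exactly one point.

m = −49 or m = 301

Tangency holds when the distance from the centre (7, −6) to the line equals the radius 7:
|24·7 + 7·(−6) − m| / √625 = 7
|m − (126)| = 7·25, so m = 301 or m = −49.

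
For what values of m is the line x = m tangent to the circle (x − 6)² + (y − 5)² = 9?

m = 3 or m = 9

Tangency holds when the distance from the centre (6, 5) to the line equals the radius 3:
|1·6 + 0·5 − m| / √1 = 3
|m − (6)| = 3, so m = 9 or m = 3.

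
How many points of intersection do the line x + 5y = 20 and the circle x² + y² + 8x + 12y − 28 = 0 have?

0

Substituting the line into the circle gives 26x² + 100x + 900 = 0.
Discriminant = (100)² − 4·26·(900) = −83600 < 0.
No real roots: the line does not meet the circle.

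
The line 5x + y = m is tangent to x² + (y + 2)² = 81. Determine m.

m = −2 ± 9√26

The line touches the circle iff its distance from (0, −2) is 9:
|5·0 + 1·(−2) − m| / √26 = 9
|m − (−2)| = 9√26.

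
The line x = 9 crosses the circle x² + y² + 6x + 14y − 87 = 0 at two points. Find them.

The line gives x = 9. Substituting into the circle:
y² + 14y + 48 = 0
y = −6 or y = −8, giving (9, −6) and (9, −8).

(9, −8) and (9, −6)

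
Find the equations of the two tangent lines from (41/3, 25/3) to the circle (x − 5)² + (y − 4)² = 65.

4x + 7y = 113 and 8x − y = 101

Write the tangent as mx − y + (25/3 − m·(41/3)) = 0 and set its distance from the centre to √65:
(−26/3m − (−13/3))² = 65(m² + 1)
7m² − 52m − 32 = 0, so m = −4/7 or m = 8.
Through (41/3, 25/3) these give 4x + 7y = 113 and 8x − y = 101.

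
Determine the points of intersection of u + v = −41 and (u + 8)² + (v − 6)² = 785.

Substitute v = −u − 41:
2u² + 110u + 1488 = 0  ⟹  u² + 55u + 744 = 0
u = −24 or u = −31, giving (−24, −17) and (−31, −10).

(−31, −10) and (−24, −17)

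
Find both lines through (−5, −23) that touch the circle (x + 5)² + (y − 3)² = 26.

5x + y = −48 and 5x − y = −2

A line y − (−23) = m(x − (−5)) is tangent when its distance from (−5, 3) is √26:
(0m − (26))² = 26(m² + 1)
m² − 25 = 0, so m = −5 or m = 5.
With m = −5: 5x + y = −48. With m = 5: 5x − y = −2.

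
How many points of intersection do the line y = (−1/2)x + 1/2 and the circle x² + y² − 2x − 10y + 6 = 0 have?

1

Substituting the line into the circle gives 5x² + 10x + 5 = 0.
Δ = 100 − 100 = 0.
A repeated root: the line is tangent.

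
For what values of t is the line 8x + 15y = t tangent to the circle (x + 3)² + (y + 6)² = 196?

For a tangent, require d(centre, line) = r = 14.
|8·(−3) + 15·(−6) − t| / √289 = 14
|t − (−114)| = 14·17, so t = 124 or t = −352.

t = −352 or t = 124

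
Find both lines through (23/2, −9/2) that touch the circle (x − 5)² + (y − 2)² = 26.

5x + y = 53 and x + 5y = −11

Let a tangent through (23/2, −9/2) have slope m. Its distance from (5, 2) must equal √26:
[m·(−13/2) − (13/2)]² = 26(m² + 1)
5m² + 26m + 5 = 0, so m = −5 or m = −1/5.
With m = −5: 5x + y = 53. With m = −1/5: x + 5y = −11.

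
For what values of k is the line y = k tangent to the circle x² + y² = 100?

k = −10 or k = 10

For a tangent, require d(centre, line) = r = 10.
|0·0 + 1·0 − k| / √1 = 10
|k| = 10, so k = 10 or k = −10.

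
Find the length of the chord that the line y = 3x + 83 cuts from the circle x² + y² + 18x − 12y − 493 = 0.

Centre (−9, 6), r² = 610. Perpendicular distance d from centre to line = |50| / √10 = 50/√10.
Half the chord is √(r² − d²) = √(360), so the full chord is 12√10.

12√10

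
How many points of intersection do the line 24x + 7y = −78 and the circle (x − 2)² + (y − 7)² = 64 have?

d² = (24·2 + 7·7 − (−78))²/625 = 49; r² = 64.
Since d² < r², the line cuts the circle twice.

2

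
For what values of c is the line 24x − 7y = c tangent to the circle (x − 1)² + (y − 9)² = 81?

For a tangent, require d(centre, line) = r = 9.
|24·1 − 7·9 − c| / √625 = 9
|c − (−39)| = 9·25, so c = 186 or c = −264.

c = −264 or c = 186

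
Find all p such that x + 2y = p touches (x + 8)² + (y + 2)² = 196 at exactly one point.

The line touches the circle iff its distance from (−8, −2) is 14:
|1·(−8) + 2·(−2) − p| / √5 = 14
|p − (−12)| = 14√5.

p = −12 ± 14√5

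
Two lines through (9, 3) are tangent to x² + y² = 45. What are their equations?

x + 2y = 15 and 2x − y = 15

Write the tangent as mx − y + (3 − m·(9)) = 0 and set its distance from the centre to 3√5:
(−9m − (−3))² = 45(m² + 1)
2m² − 3m − 2 = 0, so m = −1/2 or m = 2.
With m = −1/2: x + 2y = 15. With m = 2: 2x − y = 15.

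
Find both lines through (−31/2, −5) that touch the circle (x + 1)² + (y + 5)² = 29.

2x + 5y = −56 and 2x − 5y = −6

Let a tangent through (−31/2, −5) have slope m. Its distance from (−1, −5) must equal √29:
[m·(29/2) − (0)]² = 29(m² + 1)
25m² − 4 = 0, so m = −2/5 or m = 2/5.
Through (−31/2, −5) these give 2x + 5y = −56 and 2x − 5y = −6.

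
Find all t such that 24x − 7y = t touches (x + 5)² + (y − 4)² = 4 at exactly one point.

Tangency holds when the distance from the centre (−5, 4) to the line equals the radius 2:
|24·(−5) − 7·4 − t| / √625 = 2
|t − (−148)| = 2·25, so t = −98 or t = −198.

t = −198 or t = −98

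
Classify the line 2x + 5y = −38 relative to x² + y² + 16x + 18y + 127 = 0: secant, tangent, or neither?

d² = (2·(−8) + 5·(−9) − (−38))²/29 = 529/29; r² = 18.
Since d² > r², the line lies outside the circle.

neither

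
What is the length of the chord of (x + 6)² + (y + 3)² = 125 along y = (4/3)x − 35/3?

The distance from (−6, −3) to the line is 50/√25, and r² = 125.
Half the chord is √(r² − d²) = √(25), so the full chord is 10.

10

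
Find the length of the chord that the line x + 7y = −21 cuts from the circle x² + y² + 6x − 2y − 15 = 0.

5√2

Substitute y = (−21 − x)/7:
50x² + 350x = 0  ⟹  x² + 7x = 0
x = 0 or x = −7, giving (0, −3) and (−7, −2).
|(0, −3) − (−7, −2)| = √((7)² + (−1)²) = 5√2.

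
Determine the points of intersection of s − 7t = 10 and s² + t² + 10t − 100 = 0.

(−11, −3) and (10, 0)

Substitute t = (−10 + s)/7:
50s² + 50s − 5500 = 0  ⟹  s² + s − 110 = 0
s = 10 or s = −11, giving (10, 0) and (−11, −3).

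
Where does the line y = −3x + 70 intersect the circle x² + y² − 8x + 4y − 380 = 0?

Substitute y = −3x + 70:
10x² − 440x + 4800 = 0  ⟹  x² − 44x + 480 = 0
x = 24 or x = 20, giving (24, −2) and (20, 10).

(20, 10) and (24, −2)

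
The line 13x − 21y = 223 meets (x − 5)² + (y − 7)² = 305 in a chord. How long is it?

Substitute y = (−223 + 13x)/21:
610x² − 14030x + 13420 = 0  ⟹  x² − 23x + 22 = 0
x = 22 or x = 1, giving (22, 3) and (1, −10).
|(22, 3) − (1, −10)| = √((21)² + (13)²) = √610.

√610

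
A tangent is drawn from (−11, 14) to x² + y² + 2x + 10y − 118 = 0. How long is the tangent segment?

With centre O = (−1, −5), |OP|² = 461 and r² = 144.
The tangent meets the radius at right angles, so tangent² = |PO|² − r² = 461 − 144 = 317.

√317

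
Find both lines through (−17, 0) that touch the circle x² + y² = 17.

x + 4y = −17 and x − 4y = −17

Write the tangent as mx − y + (0 − m·(−17)) = 0 and set its distance from the centre to √17:
(17m − (0))² = 17(m² + 1)
16m² − 1 = 0, so m = −1/4 or m = 1/4.
With m = −1/4: x + 4y = −17. With m = 1/4: x − 4y = −17.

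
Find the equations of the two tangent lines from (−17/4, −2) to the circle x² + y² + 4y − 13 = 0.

A line y − (−2) = m(x − (−17/4)) is tangent when its distance from (0, −2) is √17:
(17/4m − (0))² = 17(m² + 1)
m² − 16 = 0, so m = −4 or m = 4.
With m = −4: 4x + y = −19. With m = 4: 4x − y = −15.

4x + y = −19 and 4x − y = −15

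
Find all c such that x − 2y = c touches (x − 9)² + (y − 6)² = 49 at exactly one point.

c = −3 ± 7√5

The line touches the circle iff its distance from (9, 6) is 7:
|1·9 − 2·6 − c| / √5 = 7
|c − (−3)| = 7√5.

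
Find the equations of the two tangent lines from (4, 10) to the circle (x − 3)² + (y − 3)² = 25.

Write the tangent as mx − y + (10 − m·(4)) = 0 and set its distance from the centre to 5:
(−1m − (−7))² = 25(m² + 1)
12m² + 7m − 12 = 0, so m = −4/3 or m = 3/4.
With m = −4/3: 4x + 3y = 46. With m = 3/4: 3x − 4y = −28.

4x + 3y = 46 and 3x − 4y = −28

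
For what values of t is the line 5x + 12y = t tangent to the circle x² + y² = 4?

t = −26 or t = 26

Tangency holds when the distance from the centre (0, 0) to the line equals the radius 2:
|5·0 + 12·0 − t| / √169 = 2
|t| = 2·13, so t = 26 or t = −26.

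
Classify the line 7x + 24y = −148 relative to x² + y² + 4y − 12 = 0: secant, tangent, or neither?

tangent

Substituting the line into the circle gives 625x² + 1400x + 784 = 0.
Δ = 1960000 − 1960000 = 0.
A repeated root: the line is tangent.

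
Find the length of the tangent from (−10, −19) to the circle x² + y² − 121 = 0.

With centre O = (0, 0), |OP|² = 461 and r² = 121.
The tangent meets the radius at right angles, so tangent² = |PO|² − r² = 461 − 121 = 340.

2√85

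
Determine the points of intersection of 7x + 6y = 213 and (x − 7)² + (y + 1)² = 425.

(15, 18) and (27, 4)

From the line, y = (213 − 7x)/6. Substituting:
85x² − 3570x + 34425 = 0  ⟹  x² − 42x + 405 = 0
x = 27 or x = 15, giving (27, 4) and (15, 18).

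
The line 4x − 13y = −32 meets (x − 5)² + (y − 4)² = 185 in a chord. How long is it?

2√185

From the line, y = (32 + 4x)/13. Substituting:
185x² − 1850x − 26640 = 0  ⟹  x² − 10x − 144 = 0
x = 18 or x = −8, giving (18, 8) and (−8, 0).
Chord length = distance between (18, 8) and (−8, 0) = √740 = 2√185.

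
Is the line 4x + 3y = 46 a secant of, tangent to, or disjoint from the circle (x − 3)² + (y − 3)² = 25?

tangent

Substituting the line into the circle gives 25x² − 350x + 1225 = 0.
Discriminant = (−350)² − 4·25·(1225) = 0.
A repeated root: the line is tangent.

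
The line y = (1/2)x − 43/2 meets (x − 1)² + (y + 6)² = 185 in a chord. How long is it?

2√5

The distance from (1, −6) to the line is 30/√5, and r² = 185.
Chord = 2√(r² − d²) = 2·√(5) = 2√5.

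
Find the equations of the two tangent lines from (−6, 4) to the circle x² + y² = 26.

x − 5y = −26 and 5x + y = −26

Let a tangent through (−6, 4) have slope m. Its distance from (0, 0) must equal √26:
[m·(6) − (−4)]² = 26(m² + 1)
5m² + 24m − 5 = 0, so m = 1/5 or m = −5.
With m = 1/5: x − 5y = −26. With m = −5: 5x + y = −26.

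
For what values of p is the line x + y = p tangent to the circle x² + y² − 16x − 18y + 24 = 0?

The line touches the circle iff its distance from (8, 9) is 11:
|1·8 + 1·9 − p| / √2 = 11
|p − (17)| = 11√2.

p = 17 ± 11√2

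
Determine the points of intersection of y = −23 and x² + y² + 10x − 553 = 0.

(−12, −23) and (2, −23)

Substitute y = −23:
x² + 10x − 24 = 0
x = 2 or x = −12, giving (2, −23) and (−12, −23).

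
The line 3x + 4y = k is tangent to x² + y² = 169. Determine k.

k = −65 or k = 65

The line touches the circle iff its distance from (0, 0) is 13:
|3·0 + 4·0 − k| / √25 = 13
|k| = 13·5, so k = 65 or k = −65.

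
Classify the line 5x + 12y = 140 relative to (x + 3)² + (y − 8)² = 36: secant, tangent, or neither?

Substituting the line into the circle gives 169x² + 424x − 1952 = 0.
Δ = 179776 − (−1319552) = 1499328.
Two real roots: the line is a secant.

secant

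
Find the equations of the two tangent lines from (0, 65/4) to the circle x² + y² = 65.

Write the tangent as mx − y + (65/4 − m·(0)) = 0 and set its distance from the centre to √65:
[m·(0) − (−65/4)]² = 65(m² + 1)
16m² − 49 = 0, so m = 7/4 or m = −7/4.
Through (0, 65/4) these give 7x − 4y = −65 and 7x + 4y = 65.

7x − 4y = −65 and 7x + 4y = 65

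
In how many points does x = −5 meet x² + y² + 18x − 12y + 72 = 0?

2

Substituting the line into the circle gives y² − 12y + 7 = 0.
Δ = 144 − 28 = 116.
Two real roots: the line is a secant.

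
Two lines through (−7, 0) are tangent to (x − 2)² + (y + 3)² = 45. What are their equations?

A line y − (0) = m(x − (−7)) is tangent when its distance from (2, −3) is 3√5:
(9m − (−3))² = 45(m² + 1)
2m² + 3m − 2 = 0, so m = −2 or m = 1/2.
Through (−7, 0) these give 2x + y = −14 and x − 2y = −7.

2x + y = −14 and x − 2y = −7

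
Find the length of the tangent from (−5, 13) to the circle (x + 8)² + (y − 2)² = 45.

√85

With centre O = (−8, 2), |OP|² = 130 and r² = 45.
By the tangent–radius right angle, tangent length = √(|PO|² − r²) = √85.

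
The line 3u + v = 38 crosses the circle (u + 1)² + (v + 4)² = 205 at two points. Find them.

Substitute v = −3u + 38:
10u² − 250u + 1560 = 0  ⟹  u² − 25u + 156 = 0
u = 13 or u = 12, giving (13, −1) and (12, 2).

(12, 2) and (13, −1)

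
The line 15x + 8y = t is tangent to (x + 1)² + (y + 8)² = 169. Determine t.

t = −300 or t = 142

The line touches the circle iff its distance from (−1, −8) is 13:
|15·(−1) + 8·(−8) − t| / √289 = 13
|t − (−79)| = 13·17, so t = 142 or t = −300.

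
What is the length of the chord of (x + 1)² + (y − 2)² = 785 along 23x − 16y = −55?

From the line, y = (55 + 23x)/16. Substituting:
785x² + 1570x − 200175 = 0  ⟹  x² + 2x − 255 = 0
x = 15 or x = −17, giving (15, 25) and (−17, −21).
|(15, 25) − (−17, −21)| = √((32)² + (46)²) = 2√785.

2√785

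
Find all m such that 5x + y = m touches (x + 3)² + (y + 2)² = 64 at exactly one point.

For a tangent, require d(centre, line) = r = 8.
|5·(−3) + 1·(−2) − m| / √26 = 8
|m − (−17)| = 8√26.

m = −17 ± 8√26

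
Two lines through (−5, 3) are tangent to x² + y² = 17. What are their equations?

Let a tangent through (−5, 3) have slope m. Its distance from (0, 0) must equal √17:
(5m − (−3))² = 17(m² + 1)
4m² + 15m − 4 = 0, so m = 1/4 or m = −4.
Through (−5, 3) these give x − 4y = −17 and 4x + y = −17.

x − 4y = −17 and 4x + y = −17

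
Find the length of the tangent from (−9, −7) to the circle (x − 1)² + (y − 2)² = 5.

4√11

With centre O = (1, 2), |OP|² = 181 and r² = 5.
Power of the point: PT² = |PO|² − r² = 176, so PT = 4√11.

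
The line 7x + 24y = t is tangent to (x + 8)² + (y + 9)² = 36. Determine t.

For a tangent, require d(centre, line) = r = 6.
|7·(−8) + 24·(−9) − t| / √625 = 6
|t − (−272)| = 6·25, so t = −122 or t = −422.

t = −422 or t = −122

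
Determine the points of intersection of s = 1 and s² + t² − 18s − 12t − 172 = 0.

The line gives s = 1. Substituting into the circle:
t² − 12t − 189 = 0
t = 21 or t = −9, giving (1, 21) and (1, −9).

(1, −9) and (1, 21)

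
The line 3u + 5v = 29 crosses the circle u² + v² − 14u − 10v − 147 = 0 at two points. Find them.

(−7, 10) and (18, −5)

Substitute v = (29 − 3u)/5:
34u² − 374u − 4284 = 0  ⟹  u² − 11u − 126 = 0
u = 18 or u = −7, giving (18, −5) and (−7, 10).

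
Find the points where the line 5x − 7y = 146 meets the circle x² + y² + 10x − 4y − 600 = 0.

From the line, y = (−146 + 5x)/7. Substituting:
74x² − 1110x − 3996 = 0  ⟹  x² − 15x − 54 = 0
x = 18 or x = −3, giving (18, −8) and (−3, −23).

(−3, −23) and (18, −8)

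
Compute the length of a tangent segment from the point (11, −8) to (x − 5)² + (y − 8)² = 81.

√211

The centre is (5, 8) and r = 9. The square of the distance from P to the centre is 36 + 256 = 292.
The tangent meets the radius at right angles, so tangent² = |PO|² − r² = 292 − 81 = 211.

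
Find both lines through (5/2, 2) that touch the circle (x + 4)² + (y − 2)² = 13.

2x + 3y = 11 and 2x − 3y = −1

Let a tangent through (5/2, 2) have slope m. Its distance from (−4, 2) must equal √13:
(−13/2m − (0))² = 13(m² + 1)
9m² − 4 = 0, so m = −2/3 or m = 2/3.
Through (5/2, 2) these give 2x + 3y = 11 and 2x − 3y = −1.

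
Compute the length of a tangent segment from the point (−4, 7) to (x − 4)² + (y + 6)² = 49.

2√46

The centre is (4, −6) and r = 7. The square of the distance from P to the centre is 64 + 169 = 233.
By the tangent–radius right angle, tangent length = √(|PO|² − r²) = √184 = 2√46.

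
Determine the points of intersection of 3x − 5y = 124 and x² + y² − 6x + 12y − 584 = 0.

(−7, −29) and (28, −8)

Substitute y = (−124 + 3x)/5:
34x² − 714x − 6664 = 0  ⟹  x² − 21x − 196 = 0
x = 28 or x = −7, giving (28, −8) and (−7, −29).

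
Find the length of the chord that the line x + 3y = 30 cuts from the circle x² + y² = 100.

2√10

Substitute y = (30 − x)/3:
10x² − 60x = 0  ⟹  x² − 6x = 0
x = 6 or x = 0, giving (6, 8) and (0, 10).
|(6, 8) − (0, 10)| = √((6)² + (−2)²) = 2√10.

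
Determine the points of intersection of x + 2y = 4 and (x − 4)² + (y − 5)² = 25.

Substitute y = (4 − x)/2:
5x² − 20x = 0  ⟹  x² − 4x = 0
x = 4 or x = 0, giving (4, 0) and (0, 2).

(0, 2) and (4, 0)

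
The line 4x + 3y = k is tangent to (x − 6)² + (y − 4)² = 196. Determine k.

The line touches the circle iff its distance from (6, 4) is 14:
|4·6 + 3·4 − k| / √25 = 14
|k − (36)| = 14·5, so k = 106 or k = −34.

k = −34 or k = 106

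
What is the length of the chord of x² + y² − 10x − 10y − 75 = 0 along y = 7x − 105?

Express y = 7x − 105 and substitute into the circle:
50x² − 1550x + 12000 = 0  ⟹  x² − 31x + 240 = 0
x = 16 or x = 15, giving (16, 7) and (15, 0).
|(16, 7) − (15, 0)| = √((1)² + (7)²) = 5√2.

5√2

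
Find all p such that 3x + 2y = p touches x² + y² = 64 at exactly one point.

p = ±8√13

For a tangent, require d(centre, line) = r = 8.
|3·0 + 2·0 − p| / √13 = 8
|p| = 8√13.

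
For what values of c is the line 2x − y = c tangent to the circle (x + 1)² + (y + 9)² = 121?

Tangency holds when the distance from the centre (−1, −9) to the line equals the radius 11:
|2·(−1) − 1·(−9) − c| / √5 = 11
|c − (7)| = 11√5.

c = 7 ± 11√5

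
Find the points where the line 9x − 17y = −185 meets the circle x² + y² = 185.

Express y = (185 + 9x)/17 and substitute into the circle:
370x² + 3330x − 19240 = 0  ⟹  x² + 9x − 52 = 0
x = 4 or x = −13, giving (4, 13) and (−13, 4).

(−13, 4) and (4, 13)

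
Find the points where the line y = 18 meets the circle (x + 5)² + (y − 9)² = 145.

(−13, 18) and (3, 18)

Substitute y = 18:
x² + 10x − 39 = 0
x = 3 or x = −13, giving (3, 18) and (−13, 18).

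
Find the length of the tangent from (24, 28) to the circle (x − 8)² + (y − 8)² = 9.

Centre (8, 8), r² = 9. |PO|² = (16)² + (20)² = 656.
The tangent meets the radius at right angles, so tangent² = |PO|² − r² = 656 − 9 = 647.

√647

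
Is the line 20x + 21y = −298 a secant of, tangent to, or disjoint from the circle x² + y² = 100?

Substituting the line into the circle gives 841x² + 11920x + 44704 = 0.
Δ = 142086400 − 150384256 = −8297856.
No real roots: the line does not meet the circle.

disjoint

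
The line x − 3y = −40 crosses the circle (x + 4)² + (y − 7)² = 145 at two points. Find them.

(−16, 8) and (5, 15)

Express y = (40 + x)/3 and substitute into the circle:
10x² + 110x − 800 = 0  ⟹  x² + 11x − 80 = 0
x = 5 or x = −16, giving (5, 15) and (−16, 8).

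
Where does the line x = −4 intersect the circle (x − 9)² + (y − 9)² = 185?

The line gives x = −4. Substituting into the circle:
y² − 18y + 65 = 0
y = 13 or y = 5, giving (−4, 13) and (−4, 5).

(−4, 5) and (−4, 13)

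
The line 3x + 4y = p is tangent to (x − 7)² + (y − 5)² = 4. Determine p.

Tangency holds when the distance from the centre (7, 5) to the line equals the radius 2:
|3·7 + 4·5 − p| / √25 = 2
|p − (41)| = 2·5, so p = 51 or p = 31.

p = 31 or p = 51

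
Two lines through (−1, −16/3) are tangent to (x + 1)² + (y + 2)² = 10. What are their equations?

Let a tangent through (−1, −16/3) have slope m. Its distance from (−1, −2) must equal √10:
[m·(0) − (10/3)]² = 10(m² + 1)
9m² − 1 = 0, so m = −1/3 or m = 1/3.
Through (−1, −16/3) these give x + 3y = −17 and x − 3y = 15.

x + 3y = −17 and x − 3y = 15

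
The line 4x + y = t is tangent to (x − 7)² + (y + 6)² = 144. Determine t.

The line touches the circle iff its distance from (7, −6) is 12:
|4·7 + 1·(−6) − t| / √17 = 12
|t − (22)| = 12√17.

t = 22 ± 12√17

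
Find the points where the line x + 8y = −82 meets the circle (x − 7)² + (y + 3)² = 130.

(−2, −10) and (14, −12)

Substitute y = (−82 − x)/8:
65x² − 780x − 1820 = 0  ⟹  x² − 12x − 28 = 0
x = 14 or x = −2, giving (14, −12) and (−2, −10).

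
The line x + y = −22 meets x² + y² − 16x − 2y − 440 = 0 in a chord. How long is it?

7√2

Express y = −x − 22 and substitute into the circle:
2x² + 30x + 88 = 0  ⟹  x² + 15x + 44 = 0
x = −4 or x = −11, giving (−4, −18) and (−11, −11).
Chord length = distance between (−4, −18) and (−11, −11) = √98 = 7√2.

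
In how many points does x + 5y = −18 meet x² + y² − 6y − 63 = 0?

2

Substituting the line into the circle gives 26x² + 66x − 711 = 0.
Discriminant = (66)² − 4·26·(−711) = 78300 > 0.
Two real roots: the line is a secant.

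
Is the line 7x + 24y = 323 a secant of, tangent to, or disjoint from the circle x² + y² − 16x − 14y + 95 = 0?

secant

Centre (8, 7), r² = 18. Distance² from centre to line = (−99)²/625 = 9801/625.
Since d² < r², the line cuts the circle twice.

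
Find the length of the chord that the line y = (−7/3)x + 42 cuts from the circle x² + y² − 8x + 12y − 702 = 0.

6√58

Express y = (126 − 7x)/3 and substitute into the circle:
58x² − 2088x + 14094 = 0  ⟹  x² − 36x + 243 = 0
x = 27 or x = 9, giving (27, −21) and (9, 21).
|(27, −21) − (9, 21)| = √((18)² + (−42)²) = 6√58.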